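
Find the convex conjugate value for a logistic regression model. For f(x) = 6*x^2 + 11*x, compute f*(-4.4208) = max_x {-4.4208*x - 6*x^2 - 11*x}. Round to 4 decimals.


f*(y) = sup_x {y*x - a*x^2 - b*x} = sup_x {(y-b)*x - a*x^2}
FOC: (y - b) - 2a*x = 0 => x* = (y - b)/(2a)
x* = (-4.4208 - 11)/(2*6) = -1.2851
f*(-4.4208) = (y-b)^2/(4a) = (-4.4208 - 11)^2/(4*6)
= 237.8011/24 = 9.9084


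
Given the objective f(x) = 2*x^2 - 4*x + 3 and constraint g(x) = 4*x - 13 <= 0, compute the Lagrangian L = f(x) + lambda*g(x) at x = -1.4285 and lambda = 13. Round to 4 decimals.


Step 1: Evaluate f(x).
f(-1.4285) = 2*(-1.4285)^2 - 4*(-1.4285) + 3 = 12.7952
Step 2: Evaluate g(x).
g(-1.4285) = 4*-1.4285 - 13 = -18.714
Step 3: Compute Lagrangian.
L = 12.7952 + 13*-18.714 = -230.4868


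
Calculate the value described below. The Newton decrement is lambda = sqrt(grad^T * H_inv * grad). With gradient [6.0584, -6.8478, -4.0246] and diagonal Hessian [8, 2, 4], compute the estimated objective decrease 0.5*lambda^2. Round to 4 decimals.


Step 1: H is diagonal, so H^(-1) * g = [0.7573, -3.4239, -1.0062].
Step 2: g^T H^(-1) g = sum_i g_i^2 / H_ii
  = (6.0584)^2/8 + (-6.8478)^2/2 + (-4.0246)^2/4
  = 4.588 + 23.4462 + 4.0494 = 32.0836
Step 3: Objective decrease = 0.5 * g^T H^(-1) g = 16.0418


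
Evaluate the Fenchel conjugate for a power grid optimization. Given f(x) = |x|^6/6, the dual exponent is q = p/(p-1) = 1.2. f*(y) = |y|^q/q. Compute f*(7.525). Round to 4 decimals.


The conjugate exponent q satisfies 1/p + 1/q = 1.
p = 6, so q = 6/(6 - 1) = 1.2
|y|^q = 7.525^1.2 = 11.267
f*(7.525) = 11.267 / 1.2 = 9.3892


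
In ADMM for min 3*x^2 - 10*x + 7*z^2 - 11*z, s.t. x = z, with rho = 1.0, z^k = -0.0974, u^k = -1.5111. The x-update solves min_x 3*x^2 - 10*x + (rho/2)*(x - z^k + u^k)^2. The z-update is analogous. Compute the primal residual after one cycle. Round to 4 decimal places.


ADMM iteration with rho = 1.0, z^k = -0.0974, u^k = -1.5111
Step 1: x-update.
Minimize 3*x^2 - 10*x + (1.0/2)*(x + 0.0974 - 1.5111)^2
FOC: (2*3 + 1.0)*x = 10 + 1.0*(-0.0974 + 1.5111)
x^{k+1} = 1.6305
Step 2: z-update.
Minimize 7*z^2 - 11*z + (1.0/2)*(1.6305 - z - 1.5111)^2
FOC: (2*7 + 1.0)*z = 11 + 1.0*(1.6305 - 1.5111)
z^{k+1} = 0.7413
Step 3: u-update.
u^{k+1} = -1.5111 + 1.6305 - 0.7413 = -0.6219
Step 4: Primal residual = |1.6305 - 0.7413| = 0.8892


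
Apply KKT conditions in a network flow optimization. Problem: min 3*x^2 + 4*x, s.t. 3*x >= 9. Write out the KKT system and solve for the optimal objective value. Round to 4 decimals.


Step 1: Try lambda = 0 (constraint inactive).
x_unc = -4/(2*3) = -0.6667
Check: 3*-0.6667 = -2.0001 < 9 -- violated!
Step 2: Constraint must be active: 3*x = 9
x* = 9/3 = 3.0
lambda = (2*3*3.0 + 4)/3 = 7.3333
Step 3: Compute optimal value.
f(x*) = 3*3.0^2 + 4*3.0 = 39.0


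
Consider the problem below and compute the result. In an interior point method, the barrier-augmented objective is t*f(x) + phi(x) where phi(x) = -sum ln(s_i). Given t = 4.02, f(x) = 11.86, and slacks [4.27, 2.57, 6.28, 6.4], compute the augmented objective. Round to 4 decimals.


Step 1: Compute log-barrier.
ln values: [1.4516, 0.9439, 1.8374, 1.8563]
phi = -(1.4516 + 0.9439 + 1.8374 + 1.8563) = -6.0892
Step 2: Compute augmented objective.
t*f(x) = 4.02*11.86 = 47.6772
Total = 47.6772 - 6.0892 = 41.588


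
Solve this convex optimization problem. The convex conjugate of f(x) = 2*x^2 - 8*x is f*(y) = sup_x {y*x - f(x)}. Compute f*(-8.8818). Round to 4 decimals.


f*(y) = sup_x {y*x - a*x^2 - b*x} = sup_x {(y-b)*x - a*x^2}
FOC: (y - b) - 2a*x = 0 => x* = (y - b)/(2a)
x* = (-8.8818 + 8)/(2*2) = -0.2205
f*(-8.8818) = (y-b)^2/(4a) = (-8.8818 + 8)^2/(4*2)
= 0.7776/8 = 0.0972


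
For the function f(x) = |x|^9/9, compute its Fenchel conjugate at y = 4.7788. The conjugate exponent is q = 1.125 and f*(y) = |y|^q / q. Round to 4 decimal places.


The conjugate exponent q satisfies 1/p + 1/q = 1.
p = 9, so q = 9/(9 - 1) = 1.125
|y|^q = 4.7788^1.125 = 5.8108
f*(4.7788) = 5.8108 / 1.125 = 5.1651


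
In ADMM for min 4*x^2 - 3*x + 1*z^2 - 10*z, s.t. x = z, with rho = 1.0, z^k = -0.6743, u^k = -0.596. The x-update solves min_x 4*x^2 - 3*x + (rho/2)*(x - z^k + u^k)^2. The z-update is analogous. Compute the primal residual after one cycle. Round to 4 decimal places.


ADMM iteration with rho = 1.0, z^k = -0.6743, u^k = -0.596
Step 1: x-update.
Minimize 4*x^2 - 3*x + (1.0/2)*(x + 0.6743 - 0.596)^2
FOC: (2*4 + 1.0)*x = 3 + 1.0*(-0.6743 + 0.596)
x^{k+1} = 0.3246
Step 2: z-update.
Minimize 1*z^2 - 10*z + (1.0/2)*(0.3246 - z - 0.596)^2
FOC: (2*1 + 1.0)*z = 10 + 1.0*(0.3246 - 0.596)
z^{k+1} = 3.2429
Step 3: u-update.
u^{k+1} = -0.596 + 0.3246 - 3.2429 = -3.5142
Step 4: Primal residual = |0.3246 - 3.2429| = 2.9182


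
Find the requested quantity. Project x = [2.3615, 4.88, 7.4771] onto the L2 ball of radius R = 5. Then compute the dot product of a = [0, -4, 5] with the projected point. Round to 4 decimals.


Step 1: Compute ||x|| (intermediates to 6 decimals).
||x|| = sqrt(2.3615^2 + 4.88^2 + 7.4771^2) = 9.235697
Step 2: Project.
Since ||x|| > R, scale = R/||x|| = 5/9.235697 = 0.541378, proj(x) = scale * x
proj(x) = [1.278464, 2.641925, 4.047937]
Step 3: Dot product.
a^T * proj(x) = 0*1.278464 - 4*2.641925 + 5*4.047937 = 9.672


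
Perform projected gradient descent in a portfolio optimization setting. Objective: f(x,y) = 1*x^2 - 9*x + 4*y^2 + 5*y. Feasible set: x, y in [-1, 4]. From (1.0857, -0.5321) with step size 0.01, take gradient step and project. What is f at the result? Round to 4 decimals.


Step 1: Compute gradient at (1.0857, -0.5321).
grad_x = 2*1*1.0857 - 9 = -6.8286
grad_y = 2*4*-0.5321 + 5 = 0.7432
Step 2: Gradient step.
x_raw = 1.0857 - 0.01*-6.8286 = 1.154
y_raw = -0.5321 - 0.01*0.7432 = -0.5395
Step 3: Project onto [-1, 4].
x_proj = clip(1.154) = 1.154
y_proj = clip(-0.5395) = -0.5395
Step 4: Evaluate f.
f(1.154, -0.5395) = -10.5875


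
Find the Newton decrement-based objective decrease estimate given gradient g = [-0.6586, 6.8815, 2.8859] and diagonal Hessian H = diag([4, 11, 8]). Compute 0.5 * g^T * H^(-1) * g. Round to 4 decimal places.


Step 1: H is diagonal, so H^(-1) * g = [-0.1647, 0.6256, 0.3607].
Step 2: g^T H^(-1) g = sum_i g_i^2 / H_ii
  = (-0.6586)^2/4 + (6.8815)^2/11 + (2.8859)^2/8
  = 0.1084 + 4.305 + 1.0411 = 5.4545
Step 3: Objective decrease = 0.5 * g^T H^(-1) g = 2.7272


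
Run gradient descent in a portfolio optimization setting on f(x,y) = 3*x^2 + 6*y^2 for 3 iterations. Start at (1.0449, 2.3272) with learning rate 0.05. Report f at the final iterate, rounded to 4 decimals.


Gradient descent on f(x,y) = 3*x^2 + 6*y^2.
Starting point: (1.0449, 2.3272), alpha = 0.05
Step 1: grad_x = 2*3*1.0449 = 6.2694, grad_y = 2*6*2.3272 = 27.9264
  x_1 = 1.0449 - 0.05*6.2694 = 0.7314
  y_1 = 2.3272 - 0.05*27.9264 = 0.9309
Step 2: grad_x = 2*3*0.7314 = 4.3886, grad_y = 2*6*0.9309 = 11.1706
  x_2 = 0.7314 - 0.05*4.3886 = 0.512
  y_2 = 0.9309 - 0.05*11.1706 = 0.3724
Step 3: grad_x = 2*3*0.512 = 3.072, grad_y = 2*6*0.3724 = 4.4682
  x_3 = 0.512 - 0.05*3.072 = 0.3584
  y_3 = 0.3724 - 0.05*4.4682 = 0.1489
f(0.3584, 0.1489) = 3*0.3584^2 + 6*0.1489^2 = 0.5185


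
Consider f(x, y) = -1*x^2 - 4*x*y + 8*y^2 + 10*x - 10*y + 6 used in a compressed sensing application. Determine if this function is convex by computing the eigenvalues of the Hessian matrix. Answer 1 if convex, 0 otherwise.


The Hessian of f(x,y) = -1*x^2 - 4*x*y + 8*y^2 + 10*x - 10*y + 6 is:
H = [[-2, -4], [-4, 16]]
Trace = -2 + 16 = 14
Determinant = -2*16 - (-4)^2 = -48
Discriminant = (14)^2 - 4*-48 = 388.0
Eigenvalues: lambda_1 = -2.8489, lambda_2 = 16.8489
The function is not convex.

0


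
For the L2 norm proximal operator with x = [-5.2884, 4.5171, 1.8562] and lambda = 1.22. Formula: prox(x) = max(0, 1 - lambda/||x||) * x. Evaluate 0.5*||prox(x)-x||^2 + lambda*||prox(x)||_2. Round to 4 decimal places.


Step 1: Compute ||x||.
||x|| = 7.1984
Step 2: Compute scaling factor.
scale = max(0, 1 - 1.22/7.1984) = 0.8305
Step 3: prox(x) = [-4.3921, 3.7515, 1.5416]
||prox(x)|| = 5.9784
Step 4: Proximal objective.
0.5*||prox-x||^2 = 0.7442
lambda*||prox|| = 7.2936
Total = 8.0378


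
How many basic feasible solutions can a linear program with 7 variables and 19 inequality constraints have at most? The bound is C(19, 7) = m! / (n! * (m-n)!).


Each vertex corresponds to some choice of n active constraints out of m, so the number of vertices is at most C(m, n) = m! / (n!(m-n)!).
m = 19, n = 7
Numerator: 19 * 18 * 17 * 16 * 15 * 14 * 13
Denominator: 7! = 5040
C(19, 7) = 50388


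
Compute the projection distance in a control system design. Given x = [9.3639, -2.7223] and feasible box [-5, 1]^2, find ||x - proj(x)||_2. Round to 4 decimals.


Project each component onto [-5, 1].
clip(9.3639) = 1.0, clip(-2.7223) = -2.7223
Projection = [1.0, -2.7223]
Squared diffs: [69.9548, 0.0]
Distance = sqrt(69.9548) = 8.3639


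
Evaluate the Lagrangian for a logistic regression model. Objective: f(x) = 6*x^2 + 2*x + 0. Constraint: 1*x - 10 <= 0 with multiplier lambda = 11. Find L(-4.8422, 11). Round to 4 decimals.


Step 1: Evaluate f(x).
f(-4.8422) = 6*(-4.8422)^2 + 2*(-4.8422) + 0 = 130.997
Step 2: Evaluate g(x).
g(-4.8422) = 1*-4.8422 - 10 = -14.8422
Step 3: Compute Lagrangian.
L = 130.997 + 11*-14.8422 = -32.2672


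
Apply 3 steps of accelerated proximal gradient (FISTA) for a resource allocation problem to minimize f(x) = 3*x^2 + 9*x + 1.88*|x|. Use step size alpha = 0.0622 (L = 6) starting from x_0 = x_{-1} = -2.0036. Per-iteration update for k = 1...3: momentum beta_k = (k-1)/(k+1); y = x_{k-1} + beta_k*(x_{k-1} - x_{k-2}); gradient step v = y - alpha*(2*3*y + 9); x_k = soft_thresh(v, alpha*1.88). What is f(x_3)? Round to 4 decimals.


FISTA on f(x) = 3*x^2 + 9*x + 1.88*|x|
L = 6, alpha = 0.0622
Iteration 1: beta = 0.0, y = -2.0036 + 0.0*(-2.0036 + 2.0036) = -2.0036
  grad(y) = -3.0216, v = y - alpha*grad = -1.8157
  prox(v) = soft_thresh(-1.8157, 0.1169) = -1.6987
Iteration 2: beta = 0.3333, y = -1.6987 + 0.3333*(-1.6987 + 2.0036) = -1.5971
  grad(y) = -0.5826, v = y - alpha*grad = -1.5609
  prox(v) = soft_thresh(-1.5609, 0.1169) = -1.4439
Iteration 3: beta = 0.5, y = -1.4439 + 0.5*(-1.4439 + 1.6987) = -1.3165
  grad(y) = 1.1009, v = y - alpha*grad = -1.385
  prox(v) = soft_thresh(-1.385, 0.1169) = -1.2681
f(x_3) = 3*(-1.2681)^2 + 9*(-1.2681) + 1.88*|-1.2681| = -4.2047


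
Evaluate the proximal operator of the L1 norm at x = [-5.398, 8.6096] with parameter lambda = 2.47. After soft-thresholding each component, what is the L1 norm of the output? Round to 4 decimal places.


Soft-thresholding with lambda = 2.47:
prox(-5.398) = sign(-5.398)*max(|-5.398| - 2.47, 0) = -2.928
prox(8.6096) = sign(8.6096)*max(|8.6096| - 2.47, 0) = 6.1396
prox(x) = [-2.928, 6.1396]
||prox(x)||_1 = 2.928 + 6.1396 = 9.0676


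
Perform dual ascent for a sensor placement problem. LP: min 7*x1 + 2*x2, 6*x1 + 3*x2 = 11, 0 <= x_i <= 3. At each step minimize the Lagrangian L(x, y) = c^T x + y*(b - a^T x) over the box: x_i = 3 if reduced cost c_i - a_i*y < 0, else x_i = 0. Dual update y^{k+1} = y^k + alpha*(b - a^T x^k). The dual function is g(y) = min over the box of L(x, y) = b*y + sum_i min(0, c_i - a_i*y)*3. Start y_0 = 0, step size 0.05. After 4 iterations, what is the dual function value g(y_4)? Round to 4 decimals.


Dual ascent for LP: min 7*x1 + 2*x2, 6*x1 + 3*x2 = 11, 0 <= x_i <= 3
Step 1: y^k = 0.0, reduced costs: (7.0, 2.0)
  x^k = (0.0, 0.0), subgradient = b - a^T x = 11.0
  y^{k+1} = 0.0 + 0.05*11.0 = 0.55
Step 2: y^k = 0.55, reduced costs: (3.7, 0.35)
  x^k = (0.0, 0.0), subgradient = b - a^T x = 11.0
  y^{k+1} = 0.55 + 0.05*11.0 = 1.1
Step 3: y^k = 1.1, reduced costs: (0.4, -1.3)
  x^k = (0.0, 3.0), subgradient = b - a^T x = 2.0
  y^{k+1} = 1.1 + 0.05*2.0 = 1.2
Step 4: y^k = 1.2, reduced costs: (-0.2, -1.6)
  x^k = (3.0, 3.0), subgradient = b - a^T x = -16.0
  y^{k+1} = 1.2 + 0.05*-16.0 = 0.4
Dual objective at y_4 = 0.4: reduced costs (4.6, 0.8), box minimizer x = (0.0, 0.0)
g(y_4) = b*y + (c1 - a1*y)*x1 + (c2 - a2*y)*x2 = 11*0.4 + 4.6*0.0 + 0.8*0.0 = 4.4 + 0.0 + 0.0 = 4.4


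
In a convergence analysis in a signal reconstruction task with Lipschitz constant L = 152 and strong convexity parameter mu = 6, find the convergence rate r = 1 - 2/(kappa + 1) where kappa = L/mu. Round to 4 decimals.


Step 1: Compute the condition number.
kappa = L/mu = 152/6 = 25.3333
Step 2: Compute the convergence rate.
r = 1 - 2/(kappa + 1) = 1 - 2*mu/(L + mu) = (L - mu)/(L + mu) = 146/158 = 0.9241


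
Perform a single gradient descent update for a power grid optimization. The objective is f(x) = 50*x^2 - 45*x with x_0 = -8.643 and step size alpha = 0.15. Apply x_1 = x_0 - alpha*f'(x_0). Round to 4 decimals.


We compute the gradient at x_0 and apply the update.
f'(x) = 100*x - 45
f'(-8.643) = 100*-8.643 - 45 = -909.3
x_1 = -8.643 - 0.15*-909.3 = 127.752


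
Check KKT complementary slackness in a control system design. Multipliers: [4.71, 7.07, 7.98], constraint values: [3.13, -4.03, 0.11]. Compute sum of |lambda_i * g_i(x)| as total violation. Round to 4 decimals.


KKT complementary slackness check:
lambda_1 * g_1 = 4.71 * 3.13 = 14.7423
lambda_2 * g_2 = 7.07 * -4.03 = -28.4921
lambda_3 * g_3 = 7.98 * 0.11 = 0.8778
Total violation = 14.7423 + 28.4921 + 0.8778 = 44.1122


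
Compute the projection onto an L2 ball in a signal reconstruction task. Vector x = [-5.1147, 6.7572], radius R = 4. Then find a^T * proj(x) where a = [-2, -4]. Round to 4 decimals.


Step 1: Compute ||x|| (intermediates to 6 decimals).
||x|| = sqrt((-5.1147)^2 + 6.7572^2) = 8.474663
Step 2: Project.
Since ||x|| > R, scale = R/||x|| = 4/8.474663 = 0.471995, proj(x) = scale * x
proj(x) = [-2.414113, 3.189365]
Step 3: Dot product.
a^T * proj(x) = -2*(-2.414113) - 4*3.189365 = -7.9292


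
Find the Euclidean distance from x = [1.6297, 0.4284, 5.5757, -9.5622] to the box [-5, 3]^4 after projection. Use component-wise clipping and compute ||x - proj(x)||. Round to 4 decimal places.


Project each component onto [-5, 3].
clip(1.6297) = 1.6297, clip(0.4284) = 0.4284, clip(5.5757) = 3.0, clip(-9.5622) = -5.0
Projection = [1.6297, 0.4284, 3.0, -5.0]
Squared diffs: [0.0, 0.0, 6.6342, 20.8137]
Distance = sqrt(27.4479) = 5.2391


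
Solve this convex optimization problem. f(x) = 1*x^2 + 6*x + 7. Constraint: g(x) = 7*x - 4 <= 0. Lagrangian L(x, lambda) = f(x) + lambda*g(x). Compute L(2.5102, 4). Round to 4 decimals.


Step 1: Evaluate f(x).
f(2.5102) = 1*2.5102^2 + 6*2.5102 + 7 = 28.3623
Step 2: Evaluate g(x).
g(2.5102) = 7*2.5102 - 4 = 13.5714
Step 3: Compute Lagrangian.
L = 28.3623 + 4*13.5714 = 82.6479


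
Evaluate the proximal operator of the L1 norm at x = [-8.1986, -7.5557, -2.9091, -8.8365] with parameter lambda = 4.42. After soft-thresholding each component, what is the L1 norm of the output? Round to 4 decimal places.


Soft-thresholding with lambda = 4.42:
prox(-8.1986) = sign(-8.1986)*max(|-8.1986| - 4.42, 0) = -3.7786
prox(-7.5557) = sign(-7.5557)*max(|-7.5557| - 4.42, 0) = -3.1357
prox(-2.9091) = sign(-2.9091)*max(|-2.9091| - 4.42, 0) = 0.0
prox(-8.8365) = sign(-8.8365)*max(|-8.8365| - 4.42, 0) = -4.4165
prox(x) = [-3.7786, -3.1357, 0.0, -4.4165]
||prox(x)||_1 = 3.7786 + 3.1357 + 0.0 + 4.4165 = 11.3308


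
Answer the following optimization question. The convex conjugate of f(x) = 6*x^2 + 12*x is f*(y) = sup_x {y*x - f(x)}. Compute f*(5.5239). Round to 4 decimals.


f*(y) = sup_x {y*x - a*x^2 - b*x} = sup_x {(y-b)*x - a*x^2}
FOC: (y - b) - 2a*x = 0 => x* = (y - b)/(2a)
x* = (5.5239 - 12)/(2*6) = -0.5397
f*(5.5239) = (y-b)^2/(4a) = (5.5239 - 12)^2/(4*6)
= 41.9399/24 = 1.7475


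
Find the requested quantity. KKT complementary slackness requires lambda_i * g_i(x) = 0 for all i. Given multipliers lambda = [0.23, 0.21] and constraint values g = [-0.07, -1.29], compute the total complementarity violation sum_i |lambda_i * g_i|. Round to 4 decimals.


KKT complementary slackness check:
lambda_1 * g_1 = 0.23 * -0.07 = -0.0161
lambda_2 * g_2 = 0.21 * -1.29 = -0.2709
Total violation = 0.0161 + 0.2709 = 0.287


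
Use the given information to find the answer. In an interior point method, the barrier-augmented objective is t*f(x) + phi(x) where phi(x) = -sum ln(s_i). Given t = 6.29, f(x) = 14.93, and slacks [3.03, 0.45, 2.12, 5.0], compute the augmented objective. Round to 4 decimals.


Step 1: Compute log-barrier.
ln values: [1.1086, -0.7985, 0.7514, 1.6094]
phi = -(1.1086 - 0.7985 + 0.7514 + 1.6094) = -2.6709
Step 2: Compute augmented objective.
t*f(x) = 6.29*14.93 = 93.9097
Total = 93.9097 - 2.6709 = 91.2388


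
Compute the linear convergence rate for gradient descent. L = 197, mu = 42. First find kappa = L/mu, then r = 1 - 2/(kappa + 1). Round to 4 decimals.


Step 1: Compute the condition number.
kappa = L/mu = 197/42 = 4.6905
Step 2: Compute the convergence rate.
r = 1 - 2/(kappa + 1) = 1 - 2*mu/(L + mu) = (L - mu)/(L + mu) = 155/239 = 0.6485


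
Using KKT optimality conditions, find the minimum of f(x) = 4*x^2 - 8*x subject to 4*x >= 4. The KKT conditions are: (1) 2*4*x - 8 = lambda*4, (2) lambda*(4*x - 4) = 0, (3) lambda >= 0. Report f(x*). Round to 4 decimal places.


Step 1: Try lambda = 0 (constraint inactive).
Stationarity: 2*4*x - 8 = 0
x* = 8/(2*4) = 1.0
Check constraint: 4*1.0 = 4.0 >= 4 -- satisfied.
Step 2: Compute optimal value.
f(x*) = 4*1.0^2 - 8*1.0 = -4.0


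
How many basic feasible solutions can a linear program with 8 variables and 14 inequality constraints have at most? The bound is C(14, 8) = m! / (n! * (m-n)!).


Each vertex corresponds to some choice of n active constraints out of m, so the number of vertices is at most C(m, n) = m! / (n!(m-n)!).
m = 14, n = 8
Numerator: 14 * 13 * 12 * 11 * 10 * 9 * 8 * 7
Denominator: 8! = 40320
C(14, 8) = 3003


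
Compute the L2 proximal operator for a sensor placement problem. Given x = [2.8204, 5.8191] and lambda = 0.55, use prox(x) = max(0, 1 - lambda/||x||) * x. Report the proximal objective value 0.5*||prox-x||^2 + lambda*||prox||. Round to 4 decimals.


Step 1: Compute ||x||.
||x|| = 6.4666
Step 2: Compute scaling factor.
scale = max(0, 1 - 0.55/6.4666) = 0.9149
Step 3: prox(x) = [2.5805, 5.3242]
||prox(x)|| = 5.9166
Step 4: Proximal objective.
0.5*||prox-x||^2 = 0.1513
lambda*||prox|| = 3.2541
Total = 3.4054


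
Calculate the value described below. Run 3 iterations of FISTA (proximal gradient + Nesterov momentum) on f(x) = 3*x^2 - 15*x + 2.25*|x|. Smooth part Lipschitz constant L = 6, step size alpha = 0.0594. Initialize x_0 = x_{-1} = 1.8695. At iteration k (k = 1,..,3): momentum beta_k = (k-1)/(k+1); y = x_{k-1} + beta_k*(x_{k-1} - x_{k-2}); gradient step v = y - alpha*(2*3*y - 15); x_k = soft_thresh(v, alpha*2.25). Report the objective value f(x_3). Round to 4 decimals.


FISTA on f(x) = 3*x^2 - 15*x + 2.25*|x|
L = 6, alpha = 0.0594
Iteration 1: beta = 0.0, y = 1.8695 + 0.0*(1.8695 - 1.8695) = 1.8695
  grad(y) = -3.783, v = y - alpha*grad = 2.0942
  prox(v) = soft_thresh(2.0942, 0.1337) = 1.9606
Iteration 2: beta = 0.3333, y = 1.9606 + 0.3333*(1.9606 - 1.8695) = 1.9909
  grad(y) = -3.0545, v = y - alpha*grad = 2.1724
  prox(v) = soft_thresh(2.1724, 0.1337) = 2.0387
Iteration 3: beta = 0.5, y = 2.0387 + 0.5*(2.0387 - 1.9606) = 2.0778
  grad(y) = -2.5334, v = y - alpha*grad = 2.2283
  prox(v) = soft_thresh(2.2283, 0.1337) = 2.0946
f(x_3) = 3*2.0946^2 - 15*2.0946 + 2.25*|2.0946| = -13.5441


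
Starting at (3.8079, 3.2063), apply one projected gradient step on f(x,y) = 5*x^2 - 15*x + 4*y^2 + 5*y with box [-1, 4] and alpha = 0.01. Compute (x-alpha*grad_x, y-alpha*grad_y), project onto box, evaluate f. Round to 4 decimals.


Step 1: Compute gradient at (3.8079, 3.2063).
grad_x = 2*5*3.8079 - 15 = 23.079
grad_y = 2*4*3.2063 + 5 = 30.6504
Step 2: Gradient step.
x_raw = 3.8079 - 0.01*23.079 = 3.5771
y_raw = 3.2063 - 0.01*30.6504 = 2.8998
Step 3: Project onto [-1, 4].
x_proj = clip(3.5771) = 3.5771
y_proj = clip(2.8998) = 2.8998
Step 4: Evaluate f.
f(3.5771, 2.8998) = 58.4562


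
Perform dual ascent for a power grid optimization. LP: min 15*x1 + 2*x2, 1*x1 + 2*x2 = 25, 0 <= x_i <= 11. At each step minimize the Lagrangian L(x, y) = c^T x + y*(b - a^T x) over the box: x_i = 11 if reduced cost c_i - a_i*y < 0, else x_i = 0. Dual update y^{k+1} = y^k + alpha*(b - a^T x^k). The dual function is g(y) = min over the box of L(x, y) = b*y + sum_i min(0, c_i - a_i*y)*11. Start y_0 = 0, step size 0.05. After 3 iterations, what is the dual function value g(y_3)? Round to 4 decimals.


Dual ascent for LP: min 15*x1 + 2*x2, 1*x1 + 2*x2 = 25, 0 <= x_i <= 11
Step 1: y^k = 0.0, reduced costs: (15.0, 2.0)
  x^k = (0.0, 0.0), subgradient = b - a^T x = 25.0
  y^{k+1} = 0.0 + 0.05*25.0 = 1.25
Step 2: y^k = 1.25, reduced costs: (13.75, -0.5)
  x^k = (0.0, 11.0), subgradient = b - a^T x = 3.0
  y^{k+1} = 1.25 + 0.05*3.0 = 1.4
Step 3: y^k = 1.4, reduced costs: (13.6, -0.8)
  x^k = (0.0, 11.0), subgradient = b - a^T x = 3.0
  y^{k+1} = 1.4 + 0.05*3.0 = 1.55
Dual objective at y_3 = 1.55: reduced costs (13.45, -1.1), box minimizer x = (0.0, 11.0)
g(y_3) = b*y + (c1 - a1*y)*x1 + (c2 - a2*y)*x2 = 25*1.55 + 13.45*0.0 + (-1.1)*11.0 = 38.75 + 0.0 - 12.1 = 26.65


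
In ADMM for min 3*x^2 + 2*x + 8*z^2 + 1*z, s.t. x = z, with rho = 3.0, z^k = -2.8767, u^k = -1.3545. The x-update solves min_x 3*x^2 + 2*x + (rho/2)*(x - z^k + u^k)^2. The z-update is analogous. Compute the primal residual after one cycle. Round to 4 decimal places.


ADMM iteration with rho = 3.0, z^k = -2.8767, u^k = -1.3545
Step 1: x-update.
Minimize 3*x^2 + 2*x + (3.0/2)*(x + 2.8767 - 1.3545)^2
FOC: (2*3 + 3.0)*x = -2 + 3.0*(-2.8767 + 1.3545)
x^{k+1} = -0.7296
Step 2: z-update.
Minimize 8*z^2 + 1*z + (3.0/2)*(-0.7296 - z - 1.3545)^2
FOC: (2*8 + 3.0)*z = -1 + 3.0*(-0.7296 - 1.3545)
z^{k+1} = -0.3817
Step 3: u-update.
u^{k+1} = -1.3545 - 0.7296 + 0.3817 = -1.7024
Step 4: Primal residual = |-0.7296 + 0.3817| = 0.3479


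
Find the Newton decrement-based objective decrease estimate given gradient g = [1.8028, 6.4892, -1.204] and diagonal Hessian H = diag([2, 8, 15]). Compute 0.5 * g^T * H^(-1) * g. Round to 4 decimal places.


Step 1: H is diagonal, so H^(-1) * g = [0.9014, 0.8112, -0.0803].
Step 2: g^T H^(-1) g = sum_i g_i^2 / H_ii
  = (1.8028)^2/2 + (6.4892)^2/8 + (-1.204)^2/15
  = 1.625 + 5.2637 + 0.0966 = 6.9854
Step 3: Objective decrease = 0.5 * g^T H^(-1) g = 3.4927


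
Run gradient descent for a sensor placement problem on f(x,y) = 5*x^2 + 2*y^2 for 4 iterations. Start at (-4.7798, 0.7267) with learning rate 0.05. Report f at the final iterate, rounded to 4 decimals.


Gradient descent on f(x,y) = 5*x^2 + 2*y^2.
Starting point: (-4.7798, 0.7267), alpha = 0.05
Step 1: grad_x = 2*5*-4.7798 = -47.798, grad_y = 2*2*0.7267 = 2.9068
  x_1 = -4.7798 - 0.05*-47.798 = -2.3899
  y_1 = 0.7267 - 0.05*2.9068 = 0.5814
Step 2: grad_x = 2*5*-2.3899 = -23.899, grad_y = 2*2*0.5814 = 2.3254
  x_2 = -2.3899 - 0.05*-23.899 = -1.195
  y_2 = 0.5814 - 0.05*2.3254 = 0.4651
Step 3: grad_x = 2*5*-1.195 = -11.9495, grad_y = 2*2*0.4651 = 1.8604
  x_3 = -1.195 - 0.05*-11.9495 = -0.5975
  y_3 = 0.4651 - 0.05*1.8604 = 0.3721
Step 4: grad_x = 2*5*-0.5975 = -5.9748, grad_y = 2*2*0.3721 = 1.4883
  x_4 = -0.5975 - 0.05*-5.9748 = -0.2987
  y_4 = 0.3721 - 0.05*1.4883 = 0.2977
f(-0.2987, 0.2977) = 5*(-0.2987)^2 + 2*0.2977^2 = 0.6234


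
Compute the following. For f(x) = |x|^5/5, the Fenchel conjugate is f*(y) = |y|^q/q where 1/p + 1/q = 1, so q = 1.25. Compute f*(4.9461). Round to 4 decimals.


The conjugate exponent q satisfies 1/p + 1/q = 1.
p = 5, so q = 5/(5 - 1) = 1.25
|y|^q = 4.9461^1.25 = 7.3761
f*(4.9461) = 7.3761 / 1.25 = 5.9009


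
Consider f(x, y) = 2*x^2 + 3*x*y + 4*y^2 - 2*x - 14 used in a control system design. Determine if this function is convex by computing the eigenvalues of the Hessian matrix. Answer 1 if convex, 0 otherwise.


The Hessian of f(x,y) = 2*x^2 + 3*x*y + 4*y^2 - 2*x - 14 is:
H = [[4, 3], [3, 8]]
Trace = 4 + 8 = 12
Determinant = 4*8 - (3)^2 = 23
Discriminant = (12)^2 - 4*23 = 52.0
Eigenvalues: lambda_1 = 2.3944, lambda_2 = 9.6056
The function is convex.

1


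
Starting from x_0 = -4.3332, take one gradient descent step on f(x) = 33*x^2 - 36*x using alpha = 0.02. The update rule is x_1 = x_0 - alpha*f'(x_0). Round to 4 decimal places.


We compute the gradient at x_0 and apply the update.
f'(x) = 66*x - 36
f'(-4.3332) = 66*-4.3332 - 36 = -321.9912
x_1 = -4.3332 - 0.02*-321.9912 = 2.1066


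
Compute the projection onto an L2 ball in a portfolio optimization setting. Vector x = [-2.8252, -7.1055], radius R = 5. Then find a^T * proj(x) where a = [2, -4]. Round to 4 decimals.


Step 1: Compute ||x|| (intermediates to 6 decimals).
||x|| = sqrt((-2.8252)^2 + (-7.1055)^2) = 7.64656
Step 2: Project.
Since ||x|| > R, scale = R/||x|| = 5/7.64656 = 0.653889, proj(x) = scale * x
proj(x) = [-1.847367, -4.646208]
Step 3: Dot product.
a^T * proj(x) = 2*(-1.847367) - 4*(-4.646208) = 14.8901


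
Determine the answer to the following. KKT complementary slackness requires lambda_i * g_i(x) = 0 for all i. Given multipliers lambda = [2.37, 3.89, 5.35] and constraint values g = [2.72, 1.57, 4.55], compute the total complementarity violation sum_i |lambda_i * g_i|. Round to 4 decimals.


KKT complementary slackness check:
lambda_1 * g_1 = 2.37 * 2.72 = 6.4464
lambda_2 * g_2 = 3.89 * 1.57 = 6.1073
lambda_3 * g_3 = 5.35 * 4.55 = 24.3425
Total violation = 6.4464 + 6.1073 + 24.3425 = 36.8962


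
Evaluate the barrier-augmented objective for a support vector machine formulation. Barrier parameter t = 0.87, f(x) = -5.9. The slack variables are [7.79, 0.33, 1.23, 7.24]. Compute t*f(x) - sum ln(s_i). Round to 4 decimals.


Step 1: Compute log-barrier.
ln values: [2.0528, -1.1087, 0.207, 1.9796]
phi = -(2.0528 - 1.1087 + 0.207 + 1.9796) = -3.1308
Step 2: Compute augmented objective.
t*f(x) = 0.87*-5.9 = -5.133
Total = -5.133 - 3.1308 = -8.2638


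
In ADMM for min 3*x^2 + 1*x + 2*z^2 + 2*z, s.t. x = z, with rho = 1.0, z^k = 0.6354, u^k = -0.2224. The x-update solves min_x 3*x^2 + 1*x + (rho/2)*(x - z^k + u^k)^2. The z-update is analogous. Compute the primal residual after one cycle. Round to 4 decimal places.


ADMM iteration with rho = 1.0, z^k = 0.6354, u^k = -0.2224
Step 1: x-update.
Minimize 3*x^2 + 1*x + (1.0/2)*(x - 0.6354 - 0.2224)^2
FOC: (2*3 + 1.0)*x = -1 + 1.0*(0.6354 + 0.2224)
x^{k+1} = -0.0203
Step 2: z-update.
Minimize 2*z^2 + 2*z + (1.0/2)*(-0.0203 - z - 0.2224)^2
FOC: (2*2 + 1.0)*z = -2 + 1.0*(-0.0203 - 0.2224)
z^{k+1} = -0.4485
Step 3: u-update.
u^{k+1} = -0.2224 - 0.0203 + 0.4485 = 0.2058
Step 4: Primal residual = |-0.0203 + 0.4485| = 0.4282


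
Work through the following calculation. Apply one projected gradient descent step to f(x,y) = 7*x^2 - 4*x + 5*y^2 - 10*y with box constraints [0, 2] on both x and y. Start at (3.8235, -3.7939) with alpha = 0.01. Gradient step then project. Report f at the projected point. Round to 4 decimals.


Step 1: Compute gradient at (3.8235, -3.7939).
grad_x = 2*7*3.8235 - 4 = 49.529
grad_y = 2*5*-3.7939 - 10 = -47.939
Step 2: Gradient step.
x_raw = 3.8235 - 0.01*49.529 = 3.3282
y_raw = -3.7939 - 0.01*-47.939 = -3.3145
Step 3: Project onto [0, 2].
x_proj = clip(3.3282) = 2.0
y_proj = clip(-3.3145) = 0.0
Step 4: Evaluate f.
f(2.0, 0.0) = 20.0


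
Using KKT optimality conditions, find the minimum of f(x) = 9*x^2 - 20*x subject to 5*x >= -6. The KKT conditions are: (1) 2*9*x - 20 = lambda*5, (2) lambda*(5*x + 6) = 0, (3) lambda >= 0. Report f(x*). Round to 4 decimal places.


Step 1: Try lambda = 0 (constraint inactive).
Stationarity: 2*9*x - 20 = 0
x* = 20/(2*9) = 10/9 = 1.1111 (rounded; the exact value 10/9 is used below)
Check constraint: 5*1.1111 = 5.5555 >= -6 -- satisfied.
Step 2: Compute optimal value.
f(x*) = 9*(10/9)^2 - 20*(10/9) = -11.1111


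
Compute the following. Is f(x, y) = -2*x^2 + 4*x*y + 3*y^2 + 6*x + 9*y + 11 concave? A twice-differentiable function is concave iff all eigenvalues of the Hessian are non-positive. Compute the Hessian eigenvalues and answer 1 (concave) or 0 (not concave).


The Hessian of f(x,y) = -2*x^2 + 4*x*y + 3*y^2 + 6*x + 9*y + 11 is:
H = [[-4, 4], [4, 6]]
Trace = -4 + 6 = 2
Determinant = -4*6 - (4)^2 = -40
Discriminant = (2)^2 - 4*-40 = 164.0
Eigenvalues: lambda_1 = -5.4031, lambda_2 = 7.4031
The function is not concave.

0


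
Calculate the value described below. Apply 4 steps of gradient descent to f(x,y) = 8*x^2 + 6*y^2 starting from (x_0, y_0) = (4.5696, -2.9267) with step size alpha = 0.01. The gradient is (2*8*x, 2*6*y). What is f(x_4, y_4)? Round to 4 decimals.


Gradient descent on f(x,y) = 8*x^2 + 6*y^2.
Starting point: (4.5696, -2.9267), alpha = 0.01
Step 1: grad_x = 2*8*4.5696 = 73.1136, grad_y = 2*6*-2.9267 = -35.1204
  x_1 = 4.5696 - 0.01*73.1136 = 3.8385
  y_1 = -2.9267 - 0.01*-35.1204 = -2.5755
Step 2: grad_x = 2*8*3.8385 = 61.4154, grad_y = 2*6*-2.5755 = -30.906
  x_2 = 3.8385 - 0.01*61.4154 = 3.2243
  y_2 = -2.5755 - 0.01*-30.906 = -2.2664
Step 3: grad_x = 2*8*3.2243 = 51.589, grad_y = 2*6*-2.2664 = -27.1972
  x_3 = 3.2243 - 0.01*51.589 = 2.7084
  y_3 = -2.2664 - 0.01*-27.1972 = -1.9945
Step 4: grad_x = 2*8*2.7084 = 43.3347, grad_y = 2*6*-1.9945 = -23.9336
  x_4 = 2.7084 - 0.01*43.3347 = 2.2751
  y_4 = -1.9945 - 0.01*-23.9336 = -1.7551
f(2.2751, -1.7551) = 8*2.2751^2 + 6*(-1.7551)^2 = 59.8905


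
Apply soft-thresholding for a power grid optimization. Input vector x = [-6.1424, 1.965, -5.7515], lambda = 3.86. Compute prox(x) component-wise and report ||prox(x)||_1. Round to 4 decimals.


Soft-thresholding with lambda = 3.86:
prox(-6.1424) = sign(-6.1424)*max(|-6.1424| - 3.86, 0) = -2.2824
prox(1.965) = sign(1.965)*max(|1.965| - 3.86, 0) = 0.0
prox(-5.7515) = sign(-5.7515)*max(|-5.7515| - 3.86, 0) = -1.8915
prox(x) = [-2.2824, 0.0, -1.8915]
||prox(x)||_1 = 2.2824 + 0.0 + 1.8915 = 4.1739


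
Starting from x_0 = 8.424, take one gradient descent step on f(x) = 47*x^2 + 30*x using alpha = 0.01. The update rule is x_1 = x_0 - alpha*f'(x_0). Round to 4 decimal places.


We compute the gradient at x_0 and apply the update.
f'(x) = 94*x + 30
f'(8.424) = 94*8.424 + 30 = 821.856
x_1 = 8.424 - 0.01*821.856 = 0.2054


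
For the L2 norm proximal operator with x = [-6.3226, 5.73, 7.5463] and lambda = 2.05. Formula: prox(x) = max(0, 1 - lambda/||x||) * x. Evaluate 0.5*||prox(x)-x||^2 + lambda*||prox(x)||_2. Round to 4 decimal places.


Step 1: Compute ||x||.
||x|| = 11.391
Step 2: Compute scaling factor.
scale = max(0, 1 - 2.05/11.391) = 0.82
Step 3: prox(x) = [-5.1847, 4.6988, 6.1882]
||prox(x)|| = 9.341
Step 4: Proximal objective.
0.5*||prox-x||^2 = 2.1013
lambda*||prox|| = 19.1491
Total = 21.2503


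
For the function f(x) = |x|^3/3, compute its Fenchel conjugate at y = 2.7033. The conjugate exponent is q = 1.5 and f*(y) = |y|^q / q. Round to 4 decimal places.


The conjugate exponent q satisfies 1/p + 1/q = 1.
p = 3, so q = 3/(3 - 1) = 1.5
|y|^q = 2.7033^1.5 = 4.4447
f*(2.7033) = 4.4447 / 1.5 = 2.9631


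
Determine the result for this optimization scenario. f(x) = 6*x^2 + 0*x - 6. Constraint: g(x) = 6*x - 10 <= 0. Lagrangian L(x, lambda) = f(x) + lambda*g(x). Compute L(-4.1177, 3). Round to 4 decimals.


Step 1: Evaluate f(x).
f(-4.1177) = 6*(-4.1177)^2 + 0*(-4.1177) - 6 = 95.7327
Step 2: Evaluate g(x).
g(-4.1177) = 6*-4.1177 - 10 = -34.7062
Step 3: Compute Lagrangian.
L = 95.7327 + 3*-34.7062 = -8.3859


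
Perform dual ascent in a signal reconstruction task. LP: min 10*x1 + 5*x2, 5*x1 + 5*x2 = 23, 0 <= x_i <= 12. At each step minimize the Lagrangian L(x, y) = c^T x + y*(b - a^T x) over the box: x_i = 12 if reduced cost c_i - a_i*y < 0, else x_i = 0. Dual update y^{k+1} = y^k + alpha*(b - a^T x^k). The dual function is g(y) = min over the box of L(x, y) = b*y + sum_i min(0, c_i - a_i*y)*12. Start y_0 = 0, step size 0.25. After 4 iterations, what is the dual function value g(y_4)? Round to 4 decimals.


Dual ascent for LP: min 10*x1 + 5*x2, 5*x1 + 5*x2 = 23, 0 <= x_i <= 12
Step 1: y^k = 0.0, reduced costs: (10.0, 5.0)
  x^k = (0.0, 0.0), subgradient = b - a^T x = 23.0
  y^{k+1} = 0.0 + 0.25*23.0 = 5.75
Step 2: y^k = 5.75, reduced costs: (-18.75, -23.75)
  x^k = (12.0, 12.0), subgradient = b - a^T x = -97.0
  y^{k+1} = 5.75 + 0.25*-97.0 = -18.5
Step 3: y^k = -18.5, reduced costs: (102.5, 97.5)
  x^k = (0.0, 0.0), subgradient = b - a^T x = 23.0
  y^{k+1} = -18.5 + 0.25*23.0 = -12.75
Step 4: y^k = -12.75, reduced costs: (73.75, 68.75)
  x^k = (0.0, 0.0), subgradient = b - a^T x = 23.0
  y^{k+1} = -12.75 + 0.25*23.0 = -7.0
Dual objective at y_4 = -7.0: reduced costs (45.0, 40.0), box minimizer x = (0.0, 0.0)
g(y_4) = b*y + (c1 - a1*y)*x1 + (c2 - a2*y)*x2 = 23*(-7.0) + 45.0*0.0 + 40.0*0.0 = -161.0 + 0.0 + 0.0 = -161.0


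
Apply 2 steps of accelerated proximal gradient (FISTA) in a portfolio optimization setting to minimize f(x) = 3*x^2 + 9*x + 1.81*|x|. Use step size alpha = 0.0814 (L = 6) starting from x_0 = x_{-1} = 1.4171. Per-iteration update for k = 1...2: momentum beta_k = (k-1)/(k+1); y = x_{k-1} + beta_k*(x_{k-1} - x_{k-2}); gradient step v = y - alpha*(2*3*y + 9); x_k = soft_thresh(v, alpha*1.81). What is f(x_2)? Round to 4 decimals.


FISTA on f(x) = 3*x^2 + 9*x + 1.81*|x|
L = 6, alpha = 0.0814
Iteration 1: beta = 0.0, y = 1.4171 + 0.0*(1.4171 - 1.4171) = 1.4171
  grad(y) = 17.5026, v = y - alpha*grad = -0.0076
  prox(v) = soft_thresh(-0.0076, 0.1473) = 0.0
Iteration 2: beta = 0.3333, y = 0.0 + 0.3333*(0.0 - 1.4171) = -0.4724
  grad(y) = 6.1658, v = y - alpha*grad = -0.9743
  prox(v) = soft_thresh(-0.9743, 0.1473) = -0.8269
f(x_2) = 3*(-0.8269)^2 + 9*(-0.8269) + 1.81*|-0.8269| = -3.8942


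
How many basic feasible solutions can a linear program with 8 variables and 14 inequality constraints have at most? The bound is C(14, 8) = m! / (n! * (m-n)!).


Each vertex corresponds to some choice of n active constraints out of m, so the number of vertices is at most C(m, n) = m! / (n!(m-n)!).
m = 14, n = 8
Numerator: 14 * 13 * 12 * 11 * 10 * 9 * 8 * 7
Denominator: 8! = 40320
C(14, 8) = 3003


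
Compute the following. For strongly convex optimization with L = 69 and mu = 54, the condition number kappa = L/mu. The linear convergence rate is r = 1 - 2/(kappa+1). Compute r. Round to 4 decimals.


Step 1: Compute the condition number.
kappa = L/mu = 69/54 = 1.2778
Step 2: Compute the convergence rate.
r = 1 - 2/(kappa + 1) = 1 - 2*mu/(L + mu) = (L - mu)/(L + mu) = 15/123 = 0.122


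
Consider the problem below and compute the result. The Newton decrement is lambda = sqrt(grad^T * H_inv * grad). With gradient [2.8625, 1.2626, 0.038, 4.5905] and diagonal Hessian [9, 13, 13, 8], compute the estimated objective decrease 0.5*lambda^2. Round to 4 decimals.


Step 1: H is diagonal, so H^(-1) * g = [0.3181, 0.0971, 0.0029, 0.5738].
Step 2: g^T H^(-1) g = sum_i g_i^2 / H_ii
  = (2.8625)^2/9 + (1.2626)^2/13 + (0.038)^2/13 + (4.5905)^2/8
  = 0.9104 + 0.1226 + 0.0001 + 2.6341 = 3.6673
Step 3: Objective decrease = 0.5 * g^T H^(-1) g = 1.8336


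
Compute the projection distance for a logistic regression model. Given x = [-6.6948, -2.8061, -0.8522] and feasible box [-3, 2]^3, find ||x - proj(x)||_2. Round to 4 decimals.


Project each component onto [-3, 2].
clip(-6.6948) = -3.0, clip(-2.8061) = -2.8061, clip(-0.8522) = -0.8522
Projection = [-3.0, -2.8061, -0.8522]
Squared diffs: [13.6515, 0.0, 0.0]
Distance = sqrt(13.6515) = 3.6948


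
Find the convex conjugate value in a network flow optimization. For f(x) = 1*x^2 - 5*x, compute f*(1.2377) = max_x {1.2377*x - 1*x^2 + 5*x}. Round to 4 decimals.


f*(y) = sup_x {y*x - a*x^2 - b*x} = sup_x {(y-b)*x - a*x^2}
FOC: (y - b) - 2a*x = 0 => x* = (y - b)/(2a)
x* = (1.2377 + 5)/(2*1) = 3.1189
f*(1.2377) = (y-b)^2/(4a) = (1.2377 + 5)^2/(4*1)
= 38.9089/4 = 9.7272


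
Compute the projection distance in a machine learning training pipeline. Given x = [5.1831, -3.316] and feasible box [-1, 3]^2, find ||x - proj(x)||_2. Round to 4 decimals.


Project each component onto [-1, 3].
clip(5.1831) = 3.0, clip(-3.316) = -1.0
Projection = [3.0, -1.0]
Squared diffs: [4.7659, 5.3639]
Distance = sqrt(10.1298) = 3.1827


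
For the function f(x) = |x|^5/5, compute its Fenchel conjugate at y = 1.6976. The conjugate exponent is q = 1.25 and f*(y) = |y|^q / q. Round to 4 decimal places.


The conjugate exponent q satisfies 1/p + 1/q = 1.
p = 5, so q = 5/(5 - 1) = 1.25
|y|^q = 1.6976^1.25 = 1.9377
f*(1.6976) = 1.9377 / 1.25 = 1.5502


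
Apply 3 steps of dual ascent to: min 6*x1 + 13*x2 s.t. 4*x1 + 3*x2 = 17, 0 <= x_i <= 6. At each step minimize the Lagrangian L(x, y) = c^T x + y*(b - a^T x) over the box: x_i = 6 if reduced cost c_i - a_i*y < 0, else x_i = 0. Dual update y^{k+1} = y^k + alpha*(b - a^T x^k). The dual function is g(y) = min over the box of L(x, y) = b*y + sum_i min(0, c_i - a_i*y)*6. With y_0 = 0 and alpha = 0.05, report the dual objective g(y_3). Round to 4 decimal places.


Dual ascent for LP: min 6*x1 + 13*x2, 4*x1 + 3*x2 = 17, 0 <= x_i <= 6
Step 1: y^k = 0.0, reduced costs: (6.0, 13.0)
  x^k = (0.0, 0.0), subgradient = b - a^T x = 17.0
  y^{k+1} = 0.0 + 0.05*17.0 = 0.85
Step 2: y^k = 0.85, reduced costs: (2.6, 10.45)
  x^k = (0.0, 0.0), subgradient = b - a^T x = 17.0
  y^{k+1} = 0.85 + 0.05*17.0 = 1.7
Step 3: y^k = 1.7, reduced costs: (-0.8, 7.9)
  x^k = (6.0, 0.0), subgradient = b - a^T x = -7.0
  y^{k+1} = 1.7 + 0.05*-7.0 = 1.35
Dual objective at y_3 = 1.35: reduced costs (0.6, 8.95), box minimizer x = (0.0, 0.0)
g(y_3) = b*y + (c1 - a1*y)*x1 + (c2 - a2*y)*x2 = 17*1.35 + 0.6*0.0 + 8.95*0.0 = 22.95 + 0.0 + 0.0 = 22.95


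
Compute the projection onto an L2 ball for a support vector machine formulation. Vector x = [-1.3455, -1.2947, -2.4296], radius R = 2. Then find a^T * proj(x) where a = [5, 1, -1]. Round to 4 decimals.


Step 1: Compute ||x|| (intermediates to 6 decimals).
||x|| = sqrt((-1.3455)^2 + (-1.2947)^2 + (-2.4296)^2) = 3.064241
Step 2: Project.
Since ||x|| > R, scale = R/||x|| = 2/3.064241 = 0.65269, proj(x) = scale * x
proj(x) = [-0.878194, -0.845038, -1.585776]
Step 3: Dot product.
a^T * proj(x) = 5*(-0.878194) + 1*(-0.845038) - 1*(-1.585776) = -3.6502


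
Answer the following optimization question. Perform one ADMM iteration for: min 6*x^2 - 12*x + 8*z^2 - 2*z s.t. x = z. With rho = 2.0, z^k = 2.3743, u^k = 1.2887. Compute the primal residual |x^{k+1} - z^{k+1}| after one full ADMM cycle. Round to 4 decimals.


ADMM iteration with rho = 2.0, z^k = 2.3743, u^k = 1.2887
Step 1: x-update.
Minimize 6*x^2 - 12*x + (2.0/2)*(x - 2.3743 + 1.2887)^2
FOC: (2*6 + 2.0)*x = 12 + 2.0*(2.3743 - 1.2887)
x^{k+1} = 1.0122
Step 2: z-update.
Minimize 8*z^2 - 2*z + (2.0/2)*(1.0122 - z + 1.2887)^2
FOC: (2*8 + 2.0)*z = 2 + 2.0*(1.0122 + 1.2887)
z^{k+1} = 0.3668
Step 3: u-update.
u^{k+1} = 1.2887 + 1.0122 - 0.3668 = 1.9342
Step 4: Primal residual = |1.0122 - 0.3668| = 0.6455


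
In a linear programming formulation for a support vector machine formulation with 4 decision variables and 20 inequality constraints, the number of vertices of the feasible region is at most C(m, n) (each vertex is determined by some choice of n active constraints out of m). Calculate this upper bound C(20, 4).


Each vertex corresponds to some choice of n active constraints out of m, so the number of vertices is at most C(m, n) = m! / (n!(m-n)!).
m = 20, n = 4
Numerator: 20 * 19 * 18 * 17
Denominator: 4! = 24
C(20, 4) = 4845


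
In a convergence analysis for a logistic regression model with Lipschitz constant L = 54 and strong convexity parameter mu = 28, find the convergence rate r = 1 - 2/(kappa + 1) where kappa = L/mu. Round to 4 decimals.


Step 1: Compute the condition number.
kappa = L/mu = 54/28 = 1.9286
Step 2: Compute the convergence rate.
r = 1 - 2/(kappa + 1) = 1 - 2*mu/(L + mu) = (L - mu)/(L + mu) = 26/82 = 0.3171


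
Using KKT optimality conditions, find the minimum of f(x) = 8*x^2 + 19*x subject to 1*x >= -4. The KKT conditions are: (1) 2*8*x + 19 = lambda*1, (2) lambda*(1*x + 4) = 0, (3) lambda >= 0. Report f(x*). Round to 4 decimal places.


Step 1: Try lambda = 0 (constraint inactive).
Stationarity: 2*8*x + 19 = 0
x* = -19/(2*8) = -1.1875
Check constraint: 1*-1.1875 = -1.1875 >= -4 -- satisfied.
Step 2: Compute optimal value.
f(x*) = 8*(-1.1875)^2 + 19*(-1.1875) = -11.2813
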